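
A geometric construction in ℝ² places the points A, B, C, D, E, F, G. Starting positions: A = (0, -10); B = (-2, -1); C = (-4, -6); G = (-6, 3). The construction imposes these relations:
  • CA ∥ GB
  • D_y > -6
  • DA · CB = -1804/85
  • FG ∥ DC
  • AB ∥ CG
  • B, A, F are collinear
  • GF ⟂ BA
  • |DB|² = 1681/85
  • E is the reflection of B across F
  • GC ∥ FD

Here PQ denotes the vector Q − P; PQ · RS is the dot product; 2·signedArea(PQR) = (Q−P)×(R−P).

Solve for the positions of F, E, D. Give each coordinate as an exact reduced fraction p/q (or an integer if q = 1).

D = (-88/85, -454/85)
E = (-346/85, 707/85)
F = (-258/85, 311/85)

1. F_x = -258/85  [B, A, F are collinear ∩ GF ⟂ BA]
2. F_y = 311/85  [B, A, F are collinear ∩ GF ⟂ BA]
   → F = (-258/85, 311/85)
3. E_x = -346/85  [E is the reflection of B across F]
4. E_y = 707/85  [E is the reflection of B across F]
   → E = (-346/85, 707/85)
5. D_x = -88/85  [FG ∥ DC ∩ GC ∥ FD]
6. D_y = -454/85  [FG ∥ DC ∩ GC ∥ FD]
   → D = (-88/85, -454/85)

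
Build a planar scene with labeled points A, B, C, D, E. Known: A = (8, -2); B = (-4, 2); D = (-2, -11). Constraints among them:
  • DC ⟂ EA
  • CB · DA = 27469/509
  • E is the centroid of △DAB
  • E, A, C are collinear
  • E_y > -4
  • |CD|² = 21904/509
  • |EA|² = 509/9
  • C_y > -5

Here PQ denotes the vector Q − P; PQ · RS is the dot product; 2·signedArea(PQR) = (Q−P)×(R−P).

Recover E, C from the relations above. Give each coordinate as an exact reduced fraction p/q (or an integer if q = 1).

1. E_x = 2/3  [E is the centroid of △DAB]
2. E_y = -11/3  [E is the centroid of △DAB]
   → E = (2/3, -11/3)
3. C_x = -1758/509  [E, A, C are collinear ∩ DC ⟂ EA]
4. C_y = -2343/509  [E, A, C are collinear ∩ DC ⟂ EA]
   → C = (-1758/509, -2343/509)

C = (-1758/509, -2343/509)
E = (2/3, -11/3)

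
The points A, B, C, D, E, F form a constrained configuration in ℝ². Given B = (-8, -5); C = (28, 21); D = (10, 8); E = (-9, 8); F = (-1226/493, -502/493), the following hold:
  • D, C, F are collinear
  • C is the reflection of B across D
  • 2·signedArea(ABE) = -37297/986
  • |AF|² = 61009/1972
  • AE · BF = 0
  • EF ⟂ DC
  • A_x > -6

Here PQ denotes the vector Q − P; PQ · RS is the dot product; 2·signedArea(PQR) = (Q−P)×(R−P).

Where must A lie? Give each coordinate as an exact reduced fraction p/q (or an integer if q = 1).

A = (-5663/986, 1721/493)

1. A_x = -5663/986  [AE · BF = 0 ∩ 2·signedArea(ABE) = -37297/986]
2. A_y = 1721/493  [AE · BF = 0 ∩ 2·signedArea(ABE) = -37297/986]
   → A = (-5663/986, 1721/493)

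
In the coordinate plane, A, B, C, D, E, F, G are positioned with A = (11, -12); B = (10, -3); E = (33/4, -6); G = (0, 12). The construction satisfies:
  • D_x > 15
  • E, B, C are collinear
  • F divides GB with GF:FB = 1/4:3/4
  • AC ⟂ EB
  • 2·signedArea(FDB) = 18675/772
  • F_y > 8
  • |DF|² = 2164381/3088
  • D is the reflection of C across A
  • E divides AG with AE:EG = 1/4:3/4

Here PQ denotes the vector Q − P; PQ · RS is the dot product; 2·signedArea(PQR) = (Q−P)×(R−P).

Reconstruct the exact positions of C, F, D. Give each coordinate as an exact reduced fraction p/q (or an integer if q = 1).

1. C_x = 1223/193  [E, B, C are collinear ∩ AC ⟂ EB]
2. C_y = -1791/193  [E, B, C are collinear ∩ AC ⟂ EB]
   → C = (1223/193, -1791/193)
3. F_x = 5/2  [F divides GB with GF:FB = 1/4:3/4]
4. F_y = 33/4  [F divides GB with GF:FB = 1/4:3/4]
   → F = (5/2, 33/4)
5. D_x = 3023/193  [D is the reflection of C across A]
6. D_y = -2841/193  [D is the reflection of C across A]
   → D = (3023/193, -2841/193)

C = (1223/193, -1791/193)
D = (3023/193, -2841/193)
F = (5/2, 33/4)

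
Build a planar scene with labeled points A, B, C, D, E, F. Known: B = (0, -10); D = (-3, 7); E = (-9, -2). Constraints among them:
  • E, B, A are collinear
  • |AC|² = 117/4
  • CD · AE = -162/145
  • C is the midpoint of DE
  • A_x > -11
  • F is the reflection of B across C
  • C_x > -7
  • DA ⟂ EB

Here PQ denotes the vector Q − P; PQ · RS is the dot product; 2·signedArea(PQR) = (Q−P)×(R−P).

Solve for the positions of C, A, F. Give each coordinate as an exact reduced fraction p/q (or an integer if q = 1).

1. C_x = -6  [C is the midpoint of DE]
2. C_y = 5/2  [C is the midpoint of DE]
   → C = (-6, 5/2)
3. A_x = -1467/145  [E, B, A are collinear ∩ DA ⟂ EB]
4. A_y = -146/145  [E, B, A are collinear ∩ DA ⟂ EB]
   → A = (-1467/145, -146/145)
5. F_x = -12  [F is the reflection of B across C]
6. F_y = 15  [F is the reflection of B across C]
   → F = (-12, 15)

A = (-1467/145, -146/145)
C = (-6, 5/2)
F = (-12, 15)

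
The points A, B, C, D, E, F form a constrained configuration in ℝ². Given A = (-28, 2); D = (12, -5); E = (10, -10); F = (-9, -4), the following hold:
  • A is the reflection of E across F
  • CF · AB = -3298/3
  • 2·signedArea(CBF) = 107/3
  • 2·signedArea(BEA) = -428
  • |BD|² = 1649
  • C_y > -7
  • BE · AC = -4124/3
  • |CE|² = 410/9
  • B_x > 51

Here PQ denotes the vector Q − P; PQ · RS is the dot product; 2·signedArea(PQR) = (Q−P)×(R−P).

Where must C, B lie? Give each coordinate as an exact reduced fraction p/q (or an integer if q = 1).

B = (52, -12)
C = (13/3, -19/3)

1. B_x = 52  [line -12·x + -38·y + 168 = 0 ∩ |BD|² = 1649]
2. B_y = -12  [line -12·x + -38·y + 168 = 0 ∩ |BD|² = 1649]
   → B = (52, -12)
3. C_x = 13/3  [2·signedArea(CBF) = 107/3 ∩ CF · AB = -3298/3]
4. C_y = -19/3  [2·signedArea(CBF) = 107/3 ∩ CF · AB = -3298/3]
   → C = (13/3, -19/3)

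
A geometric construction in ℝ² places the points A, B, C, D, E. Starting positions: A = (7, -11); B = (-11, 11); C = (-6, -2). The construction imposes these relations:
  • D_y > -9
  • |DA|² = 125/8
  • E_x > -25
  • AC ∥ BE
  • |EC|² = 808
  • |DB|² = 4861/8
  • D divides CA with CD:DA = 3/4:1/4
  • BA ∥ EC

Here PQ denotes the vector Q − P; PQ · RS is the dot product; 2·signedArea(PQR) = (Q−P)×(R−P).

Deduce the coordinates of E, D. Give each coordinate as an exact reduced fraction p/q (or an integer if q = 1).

1. E_x = -24  [BA ∥ EC ∩ AC ∥ BE]
2. E_y = 20  [BA ∥ EC ∩ AC ∥ BE]
   → E = (-24, 20)
3. D_x = 15/4  [D divides CA with CD:DA = 3/4:1/4]
4. D_y = -35/4  [D divides CA with CD:DA = 3/4:1/4]
   → D = (15/4, -35/4)

D = (15/4, -35/4)
E = (-24, 20)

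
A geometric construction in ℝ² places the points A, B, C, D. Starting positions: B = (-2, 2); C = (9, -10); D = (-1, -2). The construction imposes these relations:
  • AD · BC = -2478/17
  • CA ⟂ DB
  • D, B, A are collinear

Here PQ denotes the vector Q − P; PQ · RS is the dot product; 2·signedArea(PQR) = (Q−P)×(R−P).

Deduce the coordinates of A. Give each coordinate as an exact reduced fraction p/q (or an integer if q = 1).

A = (25/17, -202/17)

1. A_x = 25/17  [D, B, A are collinear ∩ CA ⟂ DB]
2. A_y = -202/17  [D, B, A are collinear ∩ CA ⟂ DB]
   → A = (25/17, -202/17)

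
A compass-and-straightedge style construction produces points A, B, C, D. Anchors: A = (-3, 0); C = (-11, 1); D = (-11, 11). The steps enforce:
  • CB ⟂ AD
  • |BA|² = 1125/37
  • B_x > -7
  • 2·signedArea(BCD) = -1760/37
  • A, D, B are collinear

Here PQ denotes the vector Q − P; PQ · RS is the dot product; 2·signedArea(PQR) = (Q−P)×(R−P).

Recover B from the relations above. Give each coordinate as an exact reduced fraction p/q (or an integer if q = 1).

1. B_x = -231/37  [A, D, B are collinear ∩ CB ⟂ AD]
2. B_y = 165/37  [A, D, B are collinear ∩ CB ⟂ AD]
   → B = (-231/37, 165/37)

B = (-231/37, 165/37)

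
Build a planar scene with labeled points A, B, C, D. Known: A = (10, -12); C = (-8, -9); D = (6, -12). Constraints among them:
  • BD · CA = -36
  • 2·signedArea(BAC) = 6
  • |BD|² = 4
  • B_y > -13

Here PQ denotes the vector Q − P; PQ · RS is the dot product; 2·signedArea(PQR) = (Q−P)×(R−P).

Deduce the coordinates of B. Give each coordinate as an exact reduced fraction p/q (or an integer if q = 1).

B = (8, -12)

1. B_x = 8  [2·signedArea(BAC) = 6 ∩ BD · CA = -36]
2. B_y = -12  [2·signedArea(BAC) = 6 ∩ BD · CA = -36]
   → B = (8, -12)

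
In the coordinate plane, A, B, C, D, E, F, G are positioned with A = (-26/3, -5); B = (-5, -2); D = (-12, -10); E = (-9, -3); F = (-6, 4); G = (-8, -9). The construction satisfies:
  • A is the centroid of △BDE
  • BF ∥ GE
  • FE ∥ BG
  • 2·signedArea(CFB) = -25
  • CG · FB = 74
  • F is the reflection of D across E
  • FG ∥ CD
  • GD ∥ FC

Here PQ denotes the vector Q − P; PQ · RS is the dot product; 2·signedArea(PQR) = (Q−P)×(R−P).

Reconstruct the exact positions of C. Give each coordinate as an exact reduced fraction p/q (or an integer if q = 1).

C = (-10, 3)

1. C_x = -10  [FG ∥ CD ∩ GD ∥ FC]
2. C_y = 3  [FG ∥ CD ∩ GD ∥ FC]
   → C = (-10, 3)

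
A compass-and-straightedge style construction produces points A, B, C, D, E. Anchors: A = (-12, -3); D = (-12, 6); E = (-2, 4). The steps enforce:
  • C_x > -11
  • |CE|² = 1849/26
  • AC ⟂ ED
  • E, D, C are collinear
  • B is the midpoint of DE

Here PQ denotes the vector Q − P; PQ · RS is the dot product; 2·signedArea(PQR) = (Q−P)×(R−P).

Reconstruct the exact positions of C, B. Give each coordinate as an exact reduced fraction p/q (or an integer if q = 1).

1. C_x = -267/26  [E, D, C are collinear ∩ AC ⟂ ED]
2. C_y = 147/26  [E, D, C are collinear ∩ AC ⟂ ED]
   → C = (-267/26, 147/26)
3. B_x = -7  [B is the midpoint of DE]
4. B_y = 5  [B is the midpoint of DE]
   → B = (-7, 5)

B = (-7, 5)
C = (-267/26, 147/26)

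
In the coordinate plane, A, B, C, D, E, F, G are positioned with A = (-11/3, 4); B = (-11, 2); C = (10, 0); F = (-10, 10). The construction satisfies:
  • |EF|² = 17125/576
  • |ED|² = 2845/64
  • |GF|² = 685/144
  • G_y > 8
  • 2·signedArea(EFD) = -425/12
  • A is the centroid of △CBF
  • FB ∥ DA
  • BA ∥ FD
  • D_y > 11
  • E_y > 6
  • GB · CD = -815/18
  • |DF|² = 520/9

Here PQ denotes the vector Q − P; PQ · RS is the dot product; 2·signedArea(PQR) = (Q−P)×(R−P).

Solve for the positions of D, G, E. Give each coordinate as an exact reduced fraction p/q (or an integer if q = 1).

1. D_x = -8/3  [FB ∥ DA ∩ BA ∥ FD]
2. D_y = 12  [FB ∥ DA ∩ BA ∥ FD]
   → D = (-8/3, 12)
3. G_x = -101/12  [line 38/3·x + -12·y + 3755/18 = 0 ∩ |GF|² = 685/144]
4. G_y = 17/2  [line 38/3·x + -12·y + 3755/18 = 0 ∩ |GF|² = 685/144]
   → G = (-101/12, 17/2)
5. E_x = -145/24  [line -2·x + 22/3·y + -695/12 = 0 ∩ |EF|² = 17125/576]
6. E_y = 25/4  [line -2·x + 22/3·y + -695/12 = 0 ∩ |EF|² = 17125/576]
   → E = (-145/24, 25/4)

D = (-8/3, 12)
E = (-145/24, 25/4)
G = (-101/12, 17/2)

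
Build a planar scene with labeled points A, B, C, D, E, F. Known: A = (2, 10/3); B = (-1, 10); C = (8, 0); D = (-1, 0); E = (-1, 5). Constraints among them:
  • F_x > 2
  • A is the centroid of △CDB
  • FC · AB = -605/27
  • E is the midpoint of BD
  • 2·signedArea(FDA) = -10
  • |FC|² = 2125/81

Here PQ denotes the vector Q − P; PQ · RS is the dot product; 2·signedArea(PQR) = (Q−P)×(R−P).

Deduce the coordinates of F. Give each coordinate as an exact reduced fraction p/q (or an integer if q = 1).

F = (3, 10/9)

1. F_x = 3  [2·signedArea(FDA) = -10 ∩ FC · AB = -605/27]
2. F_y = 10/9  [2·signedArea(FDA) = -10 ∩ FC · AB = -605/27]
   → F = (3, 10/9)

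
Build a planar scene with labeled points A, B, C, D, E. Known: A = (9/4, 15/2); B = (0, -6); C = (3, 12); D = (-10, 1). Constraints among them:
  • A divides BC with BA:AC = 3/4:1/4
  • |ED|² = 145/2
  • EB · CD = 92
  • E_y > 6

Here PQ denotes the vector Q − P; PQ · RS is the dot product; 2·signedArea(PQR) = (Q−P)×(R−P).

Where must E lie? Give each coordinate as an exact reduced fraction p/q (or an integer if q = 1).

E = (-7/2, 13/2)

1. E_x = -7/2  [line 13·x + 11·y + -26 = 0 ∩ |ED|² = 145/2]
2. E_y = 13/2  [line 13·x + 11·y + -26 = 0 ∩ |ED|² = 145/2]
   → E = (-7/2, 13/2)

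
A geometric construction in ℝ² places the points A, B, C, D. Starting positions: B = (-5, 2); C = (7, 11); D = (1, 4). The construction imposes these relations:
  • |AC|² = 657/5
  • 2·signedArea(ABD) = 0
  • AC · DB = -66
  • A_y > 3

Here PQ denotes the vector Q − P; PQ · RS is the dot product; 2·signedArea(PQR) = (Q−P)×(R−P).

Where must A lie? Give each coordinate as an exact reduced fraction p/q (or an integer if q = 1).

1. A_x = -7/5  [2·signedArea(ABD) = 0 ∩ AC · DB = -66]
2. A_y = 16/5  [2·signedArea(ABD) = 0 ∩ AC · DB = -66]
   → A = (-7/5, 16/5)

A = (-7/5, 16/5)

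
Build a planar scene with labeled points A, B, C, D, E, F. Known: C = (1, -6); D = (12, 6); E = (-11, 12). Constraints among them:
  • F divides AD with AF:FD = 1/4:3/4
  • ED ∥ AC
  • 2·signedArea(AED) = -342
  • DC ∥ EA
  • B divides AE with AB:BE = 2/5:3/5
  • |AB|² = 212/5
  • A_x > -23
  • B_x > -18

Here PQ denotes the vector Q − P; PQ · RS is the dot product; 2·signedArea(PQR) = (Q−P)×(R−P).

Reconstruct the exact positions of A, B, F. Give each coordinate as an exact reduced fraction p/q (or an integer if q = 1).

1. A_x = -22  [ED ∥ AC ∩ DC ∥ EA]
2. A_y = 0  [ED ∥ AC ∩ DC ∥ EA]
   → A = (-22, 0)
3. B_x = -88/5  [B divides AE with AB:BE = 2/5:3/5]
4. B_y = 24/5  [B divides AE with AB:BE = 2/5:3/5]
   → B = (-88/5, 24/5)
5. F_x = -27/2  [F divides AD with AF:FD = 1/4:3/4]
6. F_y = 3/2  [F divides AD with AF:FD = 1/4:3/4]
   → F = (-27/2, 3/2)

A = (-22, 0)
B = (-88/5, 24/5)
F = (-27/2, 3/2)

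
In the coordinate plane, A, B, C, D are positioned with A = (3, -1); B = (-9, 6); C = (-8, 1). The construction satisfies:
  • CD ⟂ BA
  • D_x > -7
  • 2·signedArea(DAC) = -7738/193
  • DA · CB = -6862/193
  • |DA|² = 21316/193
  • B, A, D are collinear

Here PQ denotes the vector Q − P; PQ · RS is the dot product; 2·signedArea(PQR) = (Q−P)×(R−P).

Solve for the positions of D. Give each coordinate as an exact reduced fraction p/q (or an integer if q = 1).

D = (-1173/193, 829/193)

1. D_x = -1173/193  [B, A, D are collinear ∩ CD ⟂ BA]
2. D_y = 829/193  [B, A, D are collinear ∩ CD ⟂ BA]
   → D = (-1173/193, 829/193)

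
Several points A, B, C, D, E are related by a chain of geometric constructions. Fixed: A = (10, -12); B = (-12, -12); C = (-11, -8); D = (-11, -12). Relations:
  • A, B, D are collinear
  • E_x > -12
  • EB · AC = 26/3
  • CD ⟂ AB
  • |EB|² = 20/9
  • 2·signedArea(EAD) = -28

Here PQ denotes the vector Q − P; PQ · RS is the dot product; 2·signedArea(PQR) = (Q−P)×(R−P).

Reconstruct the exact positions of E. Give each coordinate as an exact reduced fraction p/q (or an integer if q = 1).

E = (-34/3, -32/3)

1. E_x = -34/3  [2·signedArea(EAD) = -28 ∩ EB · AC = 26/3]
2. E_y = -32/3  [2·signedArea(EAD) = -28 ∩ EB · AC = 26/3]
   → E = (-34/3, -32/3)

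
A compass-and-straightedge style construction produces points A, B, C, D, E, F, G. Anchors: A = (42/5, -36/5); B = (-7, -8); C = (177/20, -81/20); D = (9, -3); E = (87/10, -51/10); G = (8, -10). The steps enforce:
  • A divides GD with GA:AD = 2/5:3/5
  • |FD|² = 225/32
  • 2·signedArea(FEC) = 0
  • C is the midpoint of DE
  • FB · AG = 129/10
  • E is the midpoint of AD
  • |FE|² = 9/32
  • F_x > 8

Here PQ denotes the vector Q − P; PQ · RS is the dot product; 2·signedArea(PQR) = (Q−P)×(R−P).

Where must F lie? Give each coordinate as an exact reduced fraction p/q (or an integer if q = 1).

F = (69/8, -45/8)

1. F_x = 69/8  [2·signedArea(FEC) = 0 ∩ FB · AG = 129/10]
2. F_y = -45/8  [2·signedArea(FEC) = 0 ∩ FB · AG = 129/10]
   → F = (69/8, -45/8)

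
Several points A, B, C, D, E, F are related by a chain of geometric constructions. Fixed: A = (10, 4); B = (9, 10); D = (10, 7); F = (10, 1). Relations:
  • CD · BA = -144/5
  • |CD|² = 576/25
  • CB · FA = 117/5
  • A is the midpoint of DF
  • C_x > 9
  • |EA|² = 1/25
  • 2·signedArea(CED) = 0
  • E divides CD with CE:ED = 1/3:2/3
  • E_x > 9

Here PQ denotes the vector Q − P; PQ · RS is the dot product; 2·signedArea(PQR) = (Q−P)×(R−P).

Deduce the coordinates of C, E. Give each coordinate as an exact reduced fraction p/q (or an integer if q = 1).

1. C_x = 10  [CD · BA = -144/5 ∩ CB · FA = 117/5]
2. C_y = 11/5  [CD · BA = -144/5 ∩ CB · FA = 117/5]
   → C = (10, 11/5)
3. E_x = 10  [2·signedArea(CED) = 0 ∩ E divides CD with CE:ED = 1/3:2/3]
4. E_y = 19/5  [2·signedArea(CED) = 0 ∩ E divides CD with CE:ED = 1/3:2/3]
   → E = (10, 19/5)

C = (10, 11/5)
E = (10, 19/5)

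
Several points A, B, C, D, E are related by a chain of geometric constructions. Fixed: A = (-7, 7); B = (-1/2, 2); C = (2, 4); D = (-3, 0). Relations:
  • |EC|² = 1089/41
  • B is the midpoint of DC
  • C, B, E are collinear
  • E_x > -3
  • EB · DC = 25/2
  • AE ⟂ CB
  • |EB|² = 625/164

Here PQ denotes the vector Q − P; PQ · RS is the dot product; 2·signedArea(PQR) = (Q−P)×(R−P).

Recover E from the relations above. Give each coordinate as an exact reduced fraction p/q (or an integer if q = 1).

1. E_x = -83/41  [C, B, E are collinear ∩ AE ⟂ CB]
2. E_y = 32/41  [C, B, E are collinear ∩ AE ⟂ CB]
   → E = (-83/41, 32/41)

E = (-83/41, 32/41)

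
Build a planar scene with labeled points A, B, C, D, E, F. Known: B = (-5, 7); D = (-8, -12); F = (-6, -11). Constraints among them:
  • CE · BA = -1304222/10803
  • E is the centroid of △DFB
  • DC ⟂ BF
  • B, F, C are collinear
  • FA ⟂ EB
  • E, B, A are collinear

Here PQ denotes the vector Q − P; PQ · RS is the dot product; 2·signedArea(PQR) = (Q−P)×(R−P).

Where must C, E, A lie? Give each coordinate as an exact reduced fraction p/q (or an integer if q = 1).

1. C_x = -394/65  [B, F, C are collinear ∩ DC ⟂ BF]
2. C_y = -787/65  [B, F, C are collinear ∩ DC ⟂ BF]
   → C = (-394/65, -787/65)
3. E_x = -19/3  [E is the centroid of △DFB]
4. E_y = -16/3  [E is the centroid of △DFB]
   → E = (-19/3, -16/3)
5. A_x = -1921/277  [E, B, A are collinear ∩ FA ⟂ EB]
6. A_y = -3019/277  [E, B, A are collinear ∩ FA ⟂ EB]
   → A = (-1921/277, -3019/277)

A = (-1921/277, -3019/277)
C = (-394/65, -787/65)
E = (-19/3, -16/3)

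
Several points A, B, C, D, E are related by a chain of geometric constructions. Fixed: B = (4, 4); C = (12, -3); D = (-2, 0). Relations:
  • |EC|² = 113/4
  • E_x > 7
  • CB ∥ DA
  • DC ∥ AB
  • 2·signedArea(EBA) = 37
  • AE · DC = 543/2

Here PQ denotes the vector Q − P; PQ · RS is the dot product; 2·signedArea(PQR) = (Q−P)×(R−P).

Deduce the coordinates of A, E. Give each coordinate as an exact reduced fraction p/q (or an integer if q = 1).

A = (-10, 7)
E = (8, 1/2)

1. A_x = -10  [DC ∥ AB ∩ CB ∥ DA]
2. A_y = 7  [DC ∥ AB ∩ CB ∥ DA]
   → A = (-10, 7)
3. E_x = 8  [2·signedArea(EBA) = 37 ∩ AE · DC = 543/2]
4. E_y = 1/2  [2·signedArea(EBA) = 37 ∩ AE · DC = 543/2]
   → E = (8, 1/2)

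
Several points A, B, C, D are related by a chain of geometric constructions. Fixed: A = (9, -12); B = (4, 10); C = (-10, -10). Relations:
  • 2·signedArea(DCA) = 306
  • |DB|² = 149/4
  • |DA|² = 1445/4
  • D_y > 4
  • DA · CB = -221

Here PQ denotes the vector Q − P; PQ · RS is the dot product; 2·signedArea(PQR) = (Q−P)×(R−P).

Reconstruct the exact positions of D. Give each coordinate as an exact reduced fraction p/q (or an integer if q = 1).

D = (1/2, 5)

1. D_x = 1/2  [DA · CB = -221 ∩ 2·signedArea(DCA) = 306]
2. D_y = 5  [DA · CB = -221 ∩ 2·signedArea(DCA) = 306]
   → D = (1/2, 5)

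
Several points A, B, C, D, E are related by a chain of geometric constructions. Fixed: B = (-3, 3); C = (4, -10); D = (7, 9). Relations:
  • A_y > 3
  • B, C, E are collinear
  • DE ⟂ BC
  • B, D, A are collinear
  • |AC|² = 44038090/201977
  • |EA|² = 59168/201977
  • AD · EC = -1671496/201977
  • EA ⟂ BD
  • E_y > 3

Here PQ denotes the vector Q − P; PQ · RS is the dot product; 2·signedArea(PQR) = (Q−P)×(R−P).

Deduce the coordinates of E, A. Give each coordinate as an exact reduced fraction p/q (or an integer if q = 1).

A = (-5519/1853, 5583/1853)
E = (-355/109, 379/109)

1. E_x = -355/109  [B, C, E are collinear ∩ DE ⟂ BC]
2. E_y = 379/109  [B, C, E are collinear ∩ DE ⟂ BC]
   → E = (-355/109, 379/109)
3. A_x = -5519/1853  [B, D, A are collinear ∩ EA ⟂ BD]
4. A_y = 5583/1853  [B, D, A are collinear ∩ EA ⟂ BD]
   → A = (-5519/1853, 5583/1853)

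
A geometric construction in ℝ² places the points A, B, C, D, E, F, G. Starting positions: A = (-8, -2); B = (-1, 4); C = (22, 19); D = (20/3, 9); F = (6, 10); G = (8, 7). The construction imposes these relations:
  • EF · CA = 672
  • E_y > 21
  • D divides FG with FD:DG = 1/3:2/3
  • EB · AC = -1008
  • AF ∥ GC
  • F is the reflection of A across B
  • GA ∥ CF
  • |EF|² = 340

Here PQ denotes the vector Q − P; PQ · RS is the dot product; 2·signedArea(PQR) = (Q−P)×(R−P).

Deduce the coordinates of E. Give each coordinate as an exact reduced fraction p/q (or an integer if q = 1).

1. E_x = 20  [line -30·x + -21·y + 1062 = 0 ∩ |EF|² = 340]
2. E_y = 22  [line -30·x + -21·y + 1062 = 0 ∩ |EF|² = 340]
   → E = (20, 22)

E = (20, 22)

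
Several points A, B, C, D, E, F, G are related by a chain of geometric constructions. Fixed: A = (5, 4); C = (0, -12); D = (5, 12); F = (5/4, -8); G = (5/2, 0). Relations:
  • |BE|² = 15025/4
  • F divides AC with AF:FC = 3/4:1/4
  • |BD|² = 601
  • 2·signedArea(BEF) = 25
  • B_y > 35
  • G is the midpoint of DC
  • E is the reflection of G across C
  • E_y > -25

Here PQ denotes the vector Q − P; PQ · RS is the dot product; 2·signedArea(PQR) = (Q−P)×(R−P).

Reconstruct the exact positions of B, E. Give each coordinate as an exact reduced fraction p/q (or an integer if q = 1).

B = (10, 36)
E = (-5/2, -24)

1. E_x = -5/2  [E is the reflection of G across C]
2. E_y = -24  [E is the reflection of G across C]
   → E = (-5/2, -24)
3. B_x = 10  [line -16·x + 15/4·y + 25 = 0 ∩ |BD|² = 601]
4. B_y = 36  [line -16·x + 15/4·y + 25 = 0 ∩ |BD|² = 601]
   → B = (10, 36)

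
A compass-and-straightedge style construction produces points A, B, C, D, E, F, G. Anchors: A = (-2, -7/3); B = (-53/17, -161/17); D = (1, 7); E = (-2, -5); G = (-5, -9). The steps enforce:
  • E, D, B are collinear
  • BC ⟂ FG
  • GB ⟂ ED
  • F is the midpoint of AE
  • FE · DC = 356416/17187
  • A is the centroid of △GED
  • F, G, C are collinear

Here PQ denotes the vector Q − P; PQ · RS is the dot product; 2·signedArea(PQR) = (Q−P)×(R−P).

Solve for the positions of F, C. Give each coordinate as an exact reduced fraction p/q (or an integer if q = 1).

1. F_x = -2  [F is the midpoint of AE]
2. F_y = -11/3  [F is the midpoint of AE]
   → F = (-2, -11/3)
3. C_x = -27205/5729  [F, G, C are collinear ∩ BC ⟂ FG]
4. C_y = -49001/5729  [F, G, C are collinear ∩ BC ⟂ FG]
   → C = (-27205/5729, -49001/5729)

C = (-27205/5729, -49001/5729)
F = (-2, -11/3)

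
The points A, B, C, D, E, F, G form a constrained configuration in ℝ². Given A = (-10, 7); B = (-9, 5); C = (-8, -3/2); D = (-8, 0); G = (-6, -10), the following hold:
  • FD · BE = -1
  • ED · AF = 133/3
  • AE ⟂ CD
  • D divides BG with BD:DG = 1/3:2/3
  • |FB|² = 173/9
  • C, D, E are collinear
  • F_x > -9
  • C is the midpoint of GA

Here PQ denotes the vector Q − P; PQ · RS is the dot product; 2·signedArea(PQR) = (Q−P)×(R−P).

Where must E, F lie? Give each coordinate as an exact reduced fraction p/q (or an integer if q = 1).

1. E_x = -8  [C, D, E are collinear ∩ AE ⟂ CD]
2. E_y = 7  [C, D, E are collinear ∩ AE ⟂ CD]
   → E = (-8, 7)
3. F_x = -25/3  [FD · BE = -1 ∩ ED · AF = 133/3]
4. F_y = 2/3  [FD · BE = -1 ∩ ED · AF = 133/3]
   → F = (-25/3, 2/3)

E = (-8, 7)
F = (-25/3, 2/3)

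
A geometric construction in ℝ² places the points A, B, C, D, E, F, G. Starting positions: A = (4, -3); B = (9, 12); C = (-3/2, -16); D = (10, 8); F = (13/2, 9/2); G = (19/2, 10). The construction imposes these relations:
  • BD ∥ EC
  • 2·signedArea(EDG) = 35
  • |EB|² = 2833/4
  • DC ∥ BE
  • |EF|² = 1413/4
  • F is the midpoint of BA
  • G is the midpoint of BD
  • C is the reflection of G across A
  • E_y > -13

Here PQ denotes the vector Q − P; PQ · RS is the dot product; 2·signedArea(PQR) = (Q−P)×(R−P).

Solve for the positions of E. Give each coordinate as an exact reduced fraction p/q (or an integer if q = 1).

1. E_x = -5/2  [BD ∥ EC ∩ DC ∥ BE]
2. E_y = -12  [BD ∥ EC ∩ DC ∥ BE]
   → E = (-5/2, -12)

E = (-5/2, -12)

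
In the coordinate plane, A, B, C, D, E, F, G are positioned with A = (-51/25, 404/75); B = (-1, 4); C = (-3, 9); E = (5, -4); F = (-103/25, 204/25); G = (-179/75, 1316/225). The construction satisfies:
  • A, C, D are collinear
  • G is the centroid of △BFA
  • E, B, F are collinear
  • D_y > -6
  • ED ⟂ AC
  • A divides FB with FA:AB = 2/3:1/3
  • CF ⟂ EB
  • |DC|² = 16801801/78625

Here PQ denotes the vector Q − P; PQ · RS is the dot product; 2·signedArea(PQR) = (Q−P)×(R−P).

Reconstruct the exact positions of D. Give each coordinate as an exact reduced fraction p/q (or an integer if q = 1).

D = (59253/78625, -403204/78625)

1. D_x = 59253/78625  [A, C, D are collinear ∩ ED ⟂ AC]
2. D_y = -403204/78625  [A, C, D are collinear ∩ ED ⟂ AC]
   → D = (59253/78625, -403204/78625)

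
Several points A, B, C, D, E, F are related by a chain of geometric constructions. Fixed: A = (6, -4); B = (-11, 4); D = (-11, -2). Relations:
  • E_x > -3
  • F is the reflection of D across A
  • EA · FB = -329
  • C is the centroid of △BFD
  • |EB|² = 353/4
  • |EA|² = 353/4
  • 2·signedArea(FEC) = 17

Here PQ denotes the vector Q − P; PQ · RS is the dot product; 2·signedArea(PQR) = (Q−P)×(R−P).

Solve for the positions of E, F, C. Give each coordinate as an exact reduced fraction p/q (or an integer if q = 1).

C = (1/3, -4/3)
E = (-5/2, 0)
F = (23, -6)

1. F_x = 23  [F is the reflection of D across A]
2. F_y = -6  [F is the reflection of D across A]
   → F = (23, -6)
3. C_x = 1/3  [C is the centroid of △BFD]
4. C_y = -4/3  [C is the centroid of △BFD]
   → C = (1/3, -4/3)
5. E_x = -5/2  [EA · FB = -329 ∩ 2·signedArea(FEC) = 17]
6. E_y = 0  [EA · FB = -329 ∩ 2·signedArea(FEC) = 17]
   → E = (-5/2, 0)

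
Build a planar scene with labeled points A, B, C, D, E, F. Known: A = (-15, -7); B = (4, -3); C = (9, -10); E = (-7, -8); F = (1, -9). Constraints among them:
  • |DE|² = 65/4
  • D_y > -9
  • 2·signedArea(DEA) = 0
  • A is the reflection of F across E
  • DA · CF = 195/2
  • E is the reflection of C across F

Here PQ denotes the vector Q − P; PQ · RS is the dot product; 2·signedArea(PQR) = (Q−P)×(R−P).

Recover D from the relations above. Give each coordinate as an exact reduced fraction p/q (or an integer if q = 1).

D = (-3, -17/2)

1. D_x = -3  [2·signedArea(DEA) = 0 ∩ DA · CF = 195/2]
2. D_y = -17/2  [2·signedArea(DEA) = 0 ∩ DA · CF = 195/2]
   → D = (-3, -17/2)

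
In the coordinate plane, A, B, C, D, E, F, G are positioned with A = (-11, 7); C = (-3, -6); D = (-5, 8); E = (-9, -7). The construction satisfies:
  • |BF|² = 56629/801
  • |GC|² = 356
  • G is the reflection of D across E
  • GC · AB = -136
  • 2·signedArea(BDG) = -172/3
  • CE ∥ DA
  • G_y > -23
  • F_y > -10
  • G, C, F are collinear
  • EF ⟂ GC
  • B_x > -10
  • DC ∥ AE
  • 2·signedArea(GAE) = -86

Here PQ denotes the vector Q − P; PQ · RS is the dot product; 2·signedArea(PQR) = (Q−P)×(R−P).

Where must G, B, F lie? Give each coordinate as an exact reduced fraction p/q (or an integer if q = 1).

B = (-29/3, -7/3)
F = (-457/89, -838/89)
G = (-13, -22)

1. G_x = -13  [G is the reflection of D across E]
2. G_y = -22  [G is the reflection of D across E]
   → G = (-13, -22)
3. B_x = -29/3  [2·signedArea(BDG) = -172/3 ∩ GC · AB = -136]
4. B_y = -7/3  [2·signedArea(BDG) = -172/3 ∩ GC · AB = -136]
   → B = (-29/3, -7/3)
5. F_x = -457/89  [G, C, F are collinear ∩ EF ⟂ GC]
6. F_y = -838/89  [G, C, F are collinear ∩ EF ⟂ GC]
   → F = (-457/89, -838/89)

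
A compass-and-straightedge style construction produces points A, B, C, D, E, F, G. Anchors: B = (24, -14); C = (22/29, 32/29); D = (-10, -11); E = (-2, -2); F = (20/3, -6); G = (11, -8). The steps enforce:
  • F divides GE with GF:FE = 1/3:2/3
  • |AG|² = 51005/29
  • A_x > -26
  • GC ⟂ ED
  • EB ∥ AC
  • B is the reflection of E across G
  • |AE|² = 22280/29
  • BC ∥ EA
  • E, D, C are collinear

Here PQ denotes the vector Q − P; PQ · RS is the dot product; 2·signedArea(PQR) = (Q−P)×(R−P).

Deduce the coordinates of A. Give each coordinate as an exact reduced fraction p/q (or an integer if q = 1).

A = (-732/29, 380/29)

1. A_x = -732/29  [EB ∥ AC ∩ BC ∥ EA]
2. A_y = 380/29  [EB ∥ AC ∩ BC ∥ EA]
   → A = (-732/29, 380/29)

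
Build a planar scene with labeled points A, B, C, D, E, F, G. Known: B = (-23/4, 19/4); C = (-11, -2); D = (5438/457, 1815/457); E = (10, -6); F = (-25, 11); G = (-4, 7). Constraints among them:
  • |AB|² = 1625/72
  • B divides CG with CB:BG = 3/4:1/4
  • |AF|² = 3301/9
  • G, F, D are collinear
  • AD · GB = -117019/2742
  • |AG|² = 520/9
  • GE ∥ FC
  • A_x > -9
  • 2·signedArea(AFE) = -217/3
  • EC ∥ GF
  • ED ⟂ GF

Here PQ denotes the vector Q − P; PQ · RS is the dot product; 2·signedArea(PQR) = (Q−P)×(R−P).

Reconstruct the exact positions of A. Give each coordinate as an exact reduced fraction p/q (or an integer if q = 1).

A = (-26/3, 1)

1. A_x = -26/3  [2·signedArea(AFE) = -217/3 ∩ AD · GB = -117019/2742]
2. A_y = 1  [2·signedArea(AFE) = -217/3 ∩ AD · GB = -117019/2742]
   → A = (-26/3, 1)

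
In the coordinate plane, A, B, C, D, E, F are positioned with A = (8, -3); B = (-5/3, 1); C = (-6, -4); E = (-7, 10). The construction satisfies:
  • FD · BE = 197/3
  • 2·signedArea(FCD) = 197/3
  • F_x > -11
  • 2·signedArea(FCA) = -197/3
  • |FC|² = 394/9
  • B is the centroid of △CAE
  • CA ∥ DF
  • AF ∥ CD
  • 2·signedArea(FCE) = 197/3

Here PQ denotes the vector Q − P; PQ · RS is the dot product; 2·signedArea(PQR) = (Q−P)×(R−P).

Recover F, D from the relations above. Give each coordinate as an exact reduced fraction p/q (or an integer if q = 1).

D = (-73/3, -10)
F = (-31/3, -9)

1. F_x = -31/3  [2·signedArea(FCA) = -197/3 ∩ 2·signedArea(FCE) = 197/3]
2. F_y = -9  [2·signedArea(FCA) = -197/3 ∩ 2·signedArea(FCE) = 197/3]
   → F = (-31/3, -9)
3. D_x = -73/3  [CA ∥ DF ∩ AF ∥ CD]
4. D_y = -10  [CA ∥ DF ∩ AF ∥ CD]
   → D = (-73/3, -10)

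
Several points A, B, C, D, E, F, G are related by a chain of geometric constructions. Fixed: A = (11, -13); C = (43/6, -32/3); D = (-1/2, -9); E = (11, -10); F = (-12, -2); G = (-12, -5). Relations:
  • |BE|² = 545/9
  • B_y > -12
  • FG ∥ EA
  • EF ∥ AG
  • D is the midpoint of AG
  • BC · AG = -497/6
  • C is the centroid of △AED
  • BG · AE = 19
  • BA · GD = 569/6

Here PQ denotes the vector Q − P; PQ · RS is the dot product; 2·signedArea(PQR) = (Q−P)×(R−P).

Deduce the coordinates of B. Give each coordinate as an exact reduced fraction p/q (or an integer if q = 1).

B = (10/3, -34/3)

1. B_x = 10/3  [BG · AE = 19 ∩ BC · AG = -497/6]
2. B_y = -34/3  [BG · AE = 19 ∩ BC · AG = -497/6]
   → B = (10/3, -34/3)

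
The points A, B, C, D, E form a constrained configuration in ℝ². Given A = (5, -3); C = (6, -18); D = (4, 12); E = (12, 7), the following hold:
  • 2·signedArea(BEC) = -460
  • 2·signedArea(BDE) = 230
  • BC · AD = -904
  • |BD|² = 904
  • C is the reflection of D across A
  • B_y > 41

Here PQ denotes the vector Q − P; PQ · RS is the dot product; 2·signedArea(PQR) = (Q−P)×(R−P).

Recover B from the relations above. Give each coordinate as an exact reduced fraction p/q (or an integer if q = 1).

1. B_x = 2  [2·signedArea(BEC) = -460 ∩ BC · AD = -904]
2. B_y = 42  [2·signedArea(BEC) = -460 ∩ BC · AD = -904]
   → B = (2, 42)

B = (2, 42)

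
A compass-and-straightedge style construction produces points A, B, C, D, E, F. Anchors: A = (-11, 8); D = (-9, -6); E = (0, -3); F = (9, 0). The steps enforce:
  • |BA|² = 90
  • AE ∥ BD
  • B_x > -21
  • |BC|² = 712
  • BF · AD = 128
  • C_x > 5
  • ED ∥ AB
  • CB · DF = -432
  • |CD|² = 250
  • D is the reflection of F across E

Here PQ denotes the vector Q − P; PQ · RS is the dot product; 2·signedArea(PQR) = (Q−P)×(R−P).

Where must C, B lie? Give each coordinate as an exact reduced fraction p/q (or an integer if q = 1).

B = (-20, 5)
C = (6, -1)

1. B_x = -20  [AE ∥ BD ∩ ED ∥ AB]
2. B_y = 5  [AE ∥ BD ∩ ED ∥ AB]
   → B = (-20, 5)
3. C_x = 6  [line -18·x + -6·y + 102 = 0 ∩ |CD|² = 250]
4. C_y = -1  [line -18·x + -6·y + 102 = 0 ∩ |CD|² = 250]
   → C = (6, -1)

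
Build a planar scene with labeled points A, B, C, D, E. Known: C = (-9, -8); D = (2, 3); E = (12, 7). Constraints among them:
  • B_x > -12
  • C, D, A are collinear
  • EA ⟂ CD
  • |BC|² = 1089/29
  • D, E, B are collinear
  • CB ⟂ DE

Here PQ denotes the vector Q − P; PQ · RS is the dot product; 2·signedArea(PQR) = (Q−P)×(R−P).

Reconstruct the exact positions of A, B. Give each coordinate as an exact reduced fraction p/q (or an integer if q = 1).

A = (9, 10)
B = (-327/29, -67/29)

1. A_x = 9  [C, D, A are collinear ∩ EA ⟂ CD]
2. A_y = 10  [C, D, A are collinear ∩ EA ⟂ CD]
   → A = (9, 10)
3. B_x = -327/29  [D, E, B are collinear ∩ CB ⟂ DE]
4. B_y = -67/29  [D, E, B are collinear ∩ CB ⟂ DE]
   → B = (-327/29, -67/29)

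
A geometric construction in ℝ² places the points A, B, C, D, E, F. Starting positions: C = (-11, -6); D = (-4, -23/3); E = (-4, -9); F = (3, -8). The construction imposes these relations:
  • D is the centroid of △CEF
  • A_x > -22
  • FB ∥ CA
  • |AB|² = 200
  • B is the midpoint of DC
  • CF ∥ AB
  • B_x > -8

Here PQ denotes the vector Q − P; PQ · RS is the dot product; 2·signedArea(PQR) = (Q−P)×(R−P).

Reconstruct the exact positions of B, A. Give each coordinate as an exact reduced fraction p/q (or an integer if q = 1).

1. B_x = -15/2  [B is the midpoint of DC]
2. B_y = -41/6  [B is the midpoint of DC]
   → B = (-15/2, -41/6)
3. A_x = -43/2  [CF ∥ AB ∩ FB ∥ CA]
4. A_y = -29/6  [CF ∥ AB ∩ FB ∥ CA]
   → A = (-43/2, -29/6)

A = (-43/2, -29/6)
B = (-15/2, -41/6)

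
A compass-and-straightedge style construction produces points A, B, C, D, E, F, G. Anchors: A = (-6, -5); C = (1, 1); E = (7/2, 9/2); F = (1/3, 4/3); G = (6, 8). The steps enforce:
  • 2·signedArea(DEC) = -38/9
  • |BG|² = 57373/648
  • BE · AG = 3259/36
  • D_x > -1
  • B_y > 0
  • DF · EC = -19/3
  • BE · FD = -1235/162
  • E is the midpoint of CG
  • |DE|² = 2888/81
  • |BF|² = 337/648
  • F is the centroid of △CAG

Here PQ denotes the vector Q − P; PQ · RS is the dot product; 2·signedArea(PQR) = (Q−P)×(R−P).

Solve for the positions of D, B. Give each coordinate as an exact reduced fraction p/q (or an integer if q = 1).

B = (5/36, 23/36)
D = (-13/18, 5/18)

1. D_x = -13/18  [2·signedArea(DEC) = -38/9 ∩ DF · EC = -19/3]
2. D_y = 5/18  [2·signedArea(DEC) = -38/9 ∩ DF · EC = -19/3]
   → D = (-13/18, 5/18)
3. B_x = 5/36  [BE · FD = -1235/162 ∩ BE · AG = 3259/36]
4. B_y = 23/36  [BE · FD = -1235/162 ∩ BE · AG = 3259/36]
   → B = (5/36, 23/36)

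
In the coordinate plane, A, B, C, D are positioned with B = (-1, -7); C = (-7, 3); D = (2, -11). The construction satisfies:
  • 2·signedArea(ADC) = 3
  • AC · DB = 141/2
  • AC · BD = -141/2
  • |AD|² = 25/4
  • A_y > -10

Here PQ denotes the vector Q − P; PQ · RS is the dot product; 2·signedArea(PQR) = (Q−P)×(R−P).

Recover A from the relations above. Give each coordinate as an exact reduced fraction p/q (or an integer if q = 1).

1. A_x = 1/2  [AC · DB = 141/2 ∩ 2·signedArea(ADC) = 3]
2. A_y = -9  [AC · DB = 141/2 ∩ 2·signedArea(ADC) = 3]
   → A = (1/2, -9)

A = (1/2, -9)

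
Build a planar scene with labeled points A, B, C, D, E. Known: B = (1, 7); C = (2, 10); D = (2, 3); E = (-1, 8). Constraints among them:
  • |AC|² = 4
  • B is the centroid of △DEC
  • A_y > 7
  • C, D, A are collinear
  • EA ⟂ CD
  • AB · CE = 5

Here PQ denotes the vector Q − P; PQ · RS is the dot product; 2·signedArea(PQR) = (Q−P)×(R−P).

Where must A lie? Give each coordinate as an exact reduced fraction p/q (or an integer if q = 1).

A = (2, 8)

1. A_x = 2  [C, D, A are collinear ∩ EA ⟂ CD]
2. A_y = 8  [C, D, A are collinear ∩ EA ⟂ CD]
   → A = (2, 8)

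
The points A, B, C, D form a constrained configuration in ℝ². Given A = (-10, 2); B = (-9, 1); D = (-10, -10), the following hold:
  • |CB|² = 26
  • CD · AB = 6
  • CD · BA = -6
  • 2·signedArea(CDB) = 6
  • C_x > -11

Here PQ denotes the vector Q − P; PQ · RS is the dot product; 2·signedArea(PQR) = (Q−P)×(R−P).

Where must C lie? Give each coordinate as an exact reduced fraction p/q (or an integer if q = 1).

1. C_x = -10  [2·signedArea(CDB) = 6 ∩ CD · BA = -6]
2. C_y = -4  [2·signedArea(CDB) = 6 ∩ CD · BA = -6]
   → C = (-10, -4)

C = (-10, -4)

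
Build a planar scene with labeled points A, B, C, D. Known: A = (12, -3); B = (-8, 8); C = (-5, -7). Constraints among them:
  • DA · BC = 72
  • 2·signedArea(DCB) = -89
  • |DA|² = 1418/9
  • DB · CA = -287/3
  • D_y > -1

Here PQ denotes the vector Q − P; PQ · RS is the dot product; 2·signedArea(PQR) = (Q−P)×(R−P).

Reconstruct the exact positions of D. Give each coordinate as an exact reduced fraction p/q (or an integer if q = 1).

D = (-1/3, -2/3)

1. D_x = -1/3  [DB · CA = -287/3 ∩ DA · BC = 72]
2. D_y = -2/3  [DB · CA = -287/3 ∩ DA · BC = 72]
   → D = (-1/3, -2/3)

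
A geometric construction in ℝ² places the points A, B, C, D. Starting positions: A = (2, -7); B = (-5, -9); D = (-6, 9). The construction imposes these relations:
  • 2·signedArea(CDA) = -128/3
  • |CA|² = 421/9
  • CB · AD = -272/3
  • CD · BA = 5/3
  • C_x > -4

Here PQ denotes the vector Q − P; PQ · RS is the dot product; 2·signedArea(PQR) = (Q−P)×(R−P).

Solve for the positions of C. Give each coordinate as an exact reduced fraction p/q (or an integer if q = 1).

1. C_x = -3  [CB · AD = -272/3 ∩ 2·signedArea(CDA) = -128/3]
2. C_y = -7/3  [CB · AD = -272/3 ∩ 2·signedArea(CDA) = -128/3]
   → C = (-3, -7/3)

C = (-3, -7/3)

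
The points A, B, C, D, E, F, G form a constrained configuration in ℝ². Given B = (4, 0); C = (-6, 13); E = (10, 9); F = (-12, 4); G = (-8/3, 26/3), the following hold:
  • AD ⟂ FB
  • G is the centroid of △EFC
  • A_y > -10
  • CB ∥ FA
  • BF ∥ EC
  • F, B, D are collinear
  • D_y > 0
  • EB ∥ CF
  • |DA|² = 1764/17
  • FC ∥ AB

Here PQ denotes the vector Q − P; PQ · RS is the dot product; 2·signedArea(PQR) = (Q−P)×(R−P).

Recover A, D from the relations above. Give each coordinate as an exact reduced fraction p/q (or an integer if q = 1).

A = (-2, -9)
D = (8/17, 15/17)

1. A_x = -2  [FC ∥ AB ∩ CB ∥ FA]
2. A_y = -9  [FC ∥ AB ∩ CB ∥ FA]
   → A = (-2, -9)
3. D_x = 8/17  [F, B, D are collinear ∩ AD ⟂ FB]
4. D_y = 15/17  [F, B, D are collinear ∩ AD ⟂ FB]
   → D = (8/17, 15/17)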